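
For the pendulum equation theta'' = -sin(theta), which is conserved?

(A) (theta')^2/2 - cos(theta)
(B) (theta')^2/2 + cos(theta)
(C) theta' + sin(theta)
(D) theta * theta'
A

A first integral I satisfies dI/dt = 0 along every solution. Differentiate each option and use the equation of motion:
(A) d/dt[(theta')^2/2 - cos(theta)] = theta' theta'' + sin(theta) theta' = theta'(-sin(theta)) + theta' sin(theta) = 0
(B) d/dt[(theta')^2/2 + cos(theta)] = theta' theta'' - sin(theta) theta' = -2 theta' sin(theta), not identically 0
(C) d/dt[theta' + sin(theta)] = theta'' + cos(theta) theta' = -sin(theta) + theta' cos(theta), not identically 0
(D) d/dt[theta * theta'] = (theta')^2 + theta theta'' = (theta')^2 - theta sin(theta), not identically 0

Only (A) has zero time-derivative. This is the total energy: kinetic (theta')^2/2 plus potential -cos(theta).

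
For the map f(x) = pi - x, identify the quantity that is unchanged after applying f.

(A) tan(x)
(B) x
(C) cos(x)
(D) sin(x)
D

For f(x) = pi - x:
sin(pi - x) = sin(x), so sine is invariant under this transformation.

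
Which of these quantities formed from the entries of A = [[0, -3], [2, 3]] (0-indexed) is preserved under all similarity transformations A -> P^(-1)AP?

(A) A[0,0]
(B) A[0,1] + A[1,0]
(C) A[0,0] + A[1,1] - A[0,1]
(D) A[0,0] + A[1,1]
D

A[0,0] + A[1,1] is the trace of A. By the cyclic property of the trace, tr(P^(-1)AP) = tr(APP^(-1)) = tr(A), so it is the same for every matrix similar to A.

The other combinations are not similarity invariants. For example, take P = [[1, 2], [0, 1]] (det P = 1), so P^(-1) = [[1, -2], [0, 1]] and
B = P^(-1)AP = [[-4, -17], [2, 7]].
Evaluating each option on A and on B:
(A) A[0,0]: 0 for A, -4 for B -> changes
(B) A[0,1] + A[1,0]: -1 for A, -15 for B -> changes
(C) A[0,0] + A[1,1] - A[0,1]: 6 for A, 20 for B -> changes
(D) A[0,0] + A[1,1]: 3 for A, 3 for B -> unchanged

Only (D) A[0,0] + A[1,1] = 3 survives (and it does so for every P, not just this one), so it is the invariant.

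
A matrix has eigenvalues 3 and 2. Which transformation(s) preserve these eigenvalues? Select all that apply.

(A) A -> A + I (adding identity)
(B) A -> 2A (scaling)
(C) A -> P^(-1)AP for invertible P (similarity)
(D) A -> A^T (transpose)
C and D

Eigenvalues are preserved by:
1. Similarity transformations: A -> P^(-1)AP (same characteristic polynomial)
2. Transpose: A^T has the same eigenvalues as A

Eigenvalues are NOT preserved by:
- Adding identity: eigenvalues become 3+1, 2+1
- Scaling: eigenvalues become 6, 4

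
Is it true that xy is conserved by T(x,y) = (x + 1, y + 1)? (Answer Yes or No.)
No

Substitute T(x,y) = (x + 1, y + 1) into the expression and compare with the original.

Original: xy
After applying T: (x + 1)(y + 1) = xy + x + y + 1

This differs from the original xy (difference: x + y + 1), so the expression is NOT invariant.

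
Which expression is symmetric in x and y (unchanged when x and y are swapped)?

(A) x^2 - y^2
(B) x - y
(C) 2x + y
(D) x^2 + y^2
D

A symmetric expression is unchanged when the variables are permuted; here the transformation to test is the swap (x, y) -> (y, x).
Substitute the transformed coordinates into each option and compare with the original:
(A) x^2 - y^2  ->  (y)^2 - (x)^2 = -x^2 + y^2   [differs from x^2 - y^2: not invariant]
(B) x - y  ->  (y) - (x) = -x + y   [differs from x - y: not invariant]
(C) 2x + y  ->  2(y) + (x) = x + 2y   [differs from 2x + y: not invariant]
(D) x^2 + y^2  ->  (y)^2 + (x)^2 = x^2 + y^2   [equals x^2 + y^2: invariant]

Only option (D), x^2 + y^2, is unchanged by the transformation.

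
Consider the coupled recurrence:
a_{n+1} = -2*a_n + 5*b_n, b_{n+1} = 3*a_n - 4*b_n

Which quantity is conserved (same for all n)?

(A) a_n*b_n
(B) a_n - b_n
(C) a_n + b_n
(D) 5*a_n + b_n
C

Replace a_n by a_{n+1} = -2*a_n + 5*b_n and b_n by b_{n+1} = 3*a_n - 4*b_n in each option and simplify:
(A) a_n*b_n  ->  (-2*a_n + 5*b_n)*(3*a_n - 4*b_n) = -6*a_n^2 + 23*a_n*b_n - 20*b_n^2   [not conserved]
(B) a_n - b_n  ->  (-2*a_n + 5*b_n) - (3*a_n - 4*b_n) = -5*a_n + 9*b_n   [not conserved]
(C) a_n + b_n  ->  (-2*a_n + 5*b_n) + (3*a_n - 4*b_n) = a_n + b_n   [conserved]
(D) 5*a_n + b_n  ->  5*(-2*a_n + 5*b_n) + (3*a_n - 4*b_n) = -7*a_n + 21*b_n   [not conserved]

Only (C) a_n + b_n returns to itself after one step, so it is the conserved quantity.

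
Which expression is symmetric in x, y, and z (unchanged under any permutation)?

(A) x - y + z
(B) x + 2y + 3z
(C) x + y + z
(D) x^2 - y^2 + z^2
C

A symmetric expression is unchanged when the variables are permuted; here the transformation to test is the swap (x, y) -> (y, x).
A symmetric expression must survive every permutation; the single swap x <-> y already eliminates the distractors, and the keyed expression is also unchanged by x <-> z and y <-> z (each variable enters it in exactly the same way).
Substitute the transformed coordinates into each option and compare with the original:
(A) x - y + z  ->  (y) - (x) + z = -x + y + z   [differs from x - y + z: not invariant]
(B) x + 2y + 3z  ->  (y) + 2(x) + 3z = 2x + y + 3z   [differs from x + 2y + 3z: not invariant]
(C) x + y + z  ->  (y) + (x) + z = x + y + z   [equals x + y + z: invariant]
(D) x^2 - y^2 + z^2  ->  (y)^2 - (x)^2 + z^2 = -x^2 + y^2 + z^2   [differs from x^2 - y^2 + z^2: not invariant]

Only option (C), x + y + z, is unchanged by the transformation.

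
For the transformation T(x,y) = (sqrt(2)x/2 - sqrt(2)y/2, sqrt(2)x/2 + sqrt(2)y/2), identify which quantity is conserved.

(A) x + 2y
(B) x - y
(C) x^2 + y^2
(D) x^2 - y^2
C

An expression E(x,y) is invariant under T if E(T(x,y)) = E(x,y). Here T(x,y) = (sqrt(2)x/2 - sqrt(2)y/2, sqrt(2)x/2 + sqrt(2)y/2).
Substitute the transformed coordinates into each option and compare with the original:
(A) x + 2y  ->  (sqrt(2)x/2 - sqrt(2)y/2) + 2(sqrt(2)x/2 + sqrt(2)y/2) = 3sqrt(2)x/2 + sqrt(2)y/2   [differs from x + 2y: not invariant]
(B) x - y  ->  (sqrt(2)x/2 - sqrt(2)y/2) - (sqrt(2)x/2 + sqrt(2)y/2) = -sqrt(2)y   [differs from x - y: not invariant]
(C) x^2 + y^2  ->  (sqrt(2)x/2 - sqrt(2)y/2)^2 + (sqrt(2)x/2 + sqrt(2)y/2)^2 = x^2 + y^2   [equals x^2 + y^2: invariant]
(D) x^2 - y^2  ->  (sqrt(2)x/2 - sqrt(2)y/2)^2 - (sqrt(2)x/2 + sqrt(2)y/2)^2 = -2xy   [differs from x^2 - y^2: not invariant]

Only option (C), x^2 + y^2, is unchanged by the transformation.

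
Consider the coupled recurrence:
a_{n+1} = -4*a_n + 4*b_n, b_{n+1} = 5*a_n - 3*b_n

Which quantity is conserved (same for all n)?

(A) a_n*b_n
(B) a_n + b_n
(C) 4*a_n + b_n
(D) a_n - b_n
B

Replace a_n by a_{n+1} = -4*a_n + 4*b_n and b_n by b_{n+1} = 5*a_n - 3*b_n in each option and simplify:
(A) a_n*b_n  ->  (-4*a_n + 4*b_n)*(5*a_n - 3*b_n) = -20*a_n^2 + 32*a_n*b_n - 12*b_n^2   [not conserved]
(B) a_n + b_n  ->  (-4*a_n + 4*b_n) + (5*a_n - 3*b_n) = a_n + b_n   [conserved]
(C) 4*a_n + b_n  ->  4*(-4*a_n + 4*b_n) + (5*a_n - 3*b_n) = -11*a_n + 13*b_n   [not conserved]
(D) a_n - b_n  ->  (-4*a_n + 4*b_n) - (5*a_n - 3*b_n) = -9*a_n + 7*b_n   [not conserved]

Only (B) a_n + b_n returns to itself after one step, so it is the conserved quantity.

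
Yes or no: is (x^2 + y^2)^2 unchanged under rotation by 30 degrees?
Yes

Applying rotation by 30 degrees: x' = x*cos(30 degrees) - y*sin(30 degrees) = sqrt(3)x/2 - y/2, y' = x*sin(30 degrees) + y*cos(30 degrees) = x/2 + sqrt(3)y/2

Substituting into (x^2 + y^2)^2:
((sqrt(3)x/2 - y/2)^2 + (x/2 + sqrt(3)y/2)^2)^2
= x^4 + 2x^2y^2 + y^4 = (x^2 + y^2)^2

This equals the original expression (x^2 + y^2)^2, so it IS invariant.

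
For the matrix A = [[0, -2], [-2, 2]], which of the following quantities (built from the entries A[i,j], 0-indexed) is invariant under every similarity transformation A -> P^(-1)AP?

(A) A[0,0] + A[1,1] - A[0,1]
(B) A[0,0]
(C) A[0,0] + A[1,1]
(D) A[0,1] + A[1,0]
C

A[0,0] + A[1,1] is the trace of A. By the cyclic property of the trace, tr(P^(-1)AP) = tr(APP^(-1)) = tr(A), so it is the same for every matrix similar to A.

The other combinations are not similarity invariants. For example, take P = [[1, 2], [0, 1]] (det P = 1), so P^(-1) = [[1, -2], [0, 1]] and
B = P^(-1)AP = [[4, 2], [-2, -2]].
Evaluating each option on A and on B:
(A) A[0,0] + A[1,1] - A[0,1]: 4 for A, 0 for B -> changes
(B) A[0,0]: 0 for A, 4 for B -> changes
(C) A[0,0] + A[1,1]: 2 for A, 2 for B -> unchanged
(D) A[0,1] + A[1,0]: -4 for A, 0 for B -> changes

Only (C) A[0,0] + A[1,1] = 2 survives (and it does so for every P, not just this one), so it is the invariant.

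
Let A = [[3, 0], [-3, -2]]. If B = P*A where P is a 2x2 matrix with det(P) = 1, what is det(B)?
-6

By the multiplicative property of determinants, det(B) = det(P*A) = det(P) * det(A) = det(A),
so the determinant is invariant under multiplication by any determinant-1 matrix; we just need det(A).

det(A) = (3)(-2) - (0)(-3) = -6 - 0 = -6

Therefore det(B) = 1 * (-6) = -6.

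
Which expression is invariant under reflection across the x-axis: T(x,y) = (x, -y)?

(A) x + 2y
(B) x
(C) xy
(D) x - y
B

The map is reflection across the x-axis: T(x,y) = (x, -y).
Substitute the transformed coordinates into each option and compare with the original:
(A) x + 2y  ->  (x) + 2(-y) = x - 2y   [differs from x + 2y: not invariant]
(B) x  ->  (x) = x   [equals x: invariant]
(C) xy  ->  (x)(-y) = -xy   [differs from xy: not invariant]
(D) x - y  ->  (x) - (-y) = x + y   [differs from x - y: not invariant]

Only option (B), x, is unchanged by the transformation.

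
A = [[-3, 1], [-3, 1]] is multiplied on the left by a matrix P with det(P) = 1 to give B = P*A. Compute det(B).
0

By the multiplicative property of determinants, det(B) = det(P*A) = det(P) * det(A) = det(A),
so the determinant is invariant under multiplication by any determinant-1 matrix; we just need det(A).

det(A) = (-3)(1) - (1)(-3) = -3 - (-3) = 0

Therefore det(B) = 1 * 0 = 0.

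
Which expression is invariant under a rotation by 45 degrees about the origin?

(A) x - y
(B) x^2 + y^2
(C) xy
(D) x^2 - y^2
B

A rotation by 45 degrees sends (x, y) to (sqrt(2)x/2 - sqrt(2)y/2, sqrt(2)x/2 + sqrt(2)y/2).
Substitute the transformed coordinates into each option and compare with the original:
(A) x - y  ->  (sqrt(2)x/2 - sqrt(2)y/2) - (sqrt(2)x/2 + sqrt(2)y/2) = -sqrt(2)y   [differs from x - y: not invariant]
(B) x^2 + y^2  ->  (sqrt(2)x/2 - sqrt(2)y/2)^2 + (sqrt(2)x/2 + sqrt(2)y/2)^2 = x^2 + y^2   [equals x^2 + y^2: invariant]
(C) xy  ->  (sqrt(2)x/2 - sqrt(2)y/2)(sqrt(2)x/2 + sqrt(2)y/2) = x^2/2 - y^2/2   [differs from xy: not invariant]
(D) x^2 - y^2  ->  (sqrt(2)x/2 - sqrt(2)y/2)^2 - (sqrt(2)x/2 + sqrt(2)y/2)^2 = -2xy   [differs from x^2 - y^2: not invariant]

Only option (B), x^2 + y^2, is unchanged by the transformation.
Geometrically, x^2 + y^2 is the squared distance from the origin, which every rotation about the origin preserves.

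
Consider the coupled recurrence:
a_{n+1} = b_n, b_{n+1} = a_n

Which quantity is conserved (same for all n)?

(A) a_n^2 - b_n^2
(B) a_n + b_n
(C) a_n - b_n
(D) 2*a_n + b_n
B

Replace a_n by a_{n+1} = b_n and b_n by b_{n+1} = a_n in each option and simplify:
(A) a_n^2 - b_n^2  ->  (b_n)^2 - (a_n)^2 = -a_n^2 + b_n^2   [not conserved]
(B) a_n + b_n  ->  (b_n) + (a_n) = a_n + b_n   [conserved]
(C) a_n - b_n  ->  (b_n) - (a_n) = -a_n + b_n   [not conserved]
(D) 2*a_n + b_n  ->  2*(b_n) + (a_n) = a_n + 2*b_n   [not conserved]

Only (B) a_n + b_n returns to itself after one step, so it is the conserved quantity.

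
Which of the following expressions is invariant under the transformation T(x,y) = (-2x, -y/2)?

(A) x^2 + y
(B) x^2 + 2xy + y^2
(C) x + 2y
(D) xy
D

An expression E(x,y) is invariant under T if E(T(x,y)) = E(x,y). Here T(x,y) = (-2x, -y/2).
Substitute the transformed coordinates into each option and compare with the original:
(A) x^2 + y  ->  (-2x)^2 + (-y/2) = 4x^2 - y/2   [differs from x^2 + y: not invariant]
(B) x^2 + 2xy + y^2  ->  (-2x)^2 + 2(-2x)(-y/2) + (-y/2)^2 = 4x^2 + 2xy + y^2/4   [differs from x^2 + 2xy + y^2: not invariant]
(C) x + 2y  ->  (-2x) + 2(-y/2) = -2x - y   [differs from x + 2y: not invariant]
(D) xy  ->  (-2x)(-y/2) = xy   [equals xy: invariant]

Only option (D), xy, is unchanged by the transformation.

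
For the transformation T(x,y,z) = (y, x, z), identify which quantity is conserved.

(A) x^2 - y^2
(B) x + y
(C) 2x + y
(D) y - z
B

Apply T(x,y,z) = (y, x, z) to each option, i.e. replace (x, y, z) by the transformed coordinates.
Substitute the transformed coordinates into each option and compare with the original:
(A) x^2 - y^2  ->  (y)^2 - (x)^2 = -x^2 + y^2   [differs from x^2 - y^2: not invariant]
(B) x + y  ->  (y) + (x) = x + y   [equals x + y: invariant]
(C) 2x + y  ->  2(y) + (x) = x + 2y   [differs from 2x + y: not invariant]
(D) y - z  ->  (x) - (z) = x - z   [differs from y - z: not invariant]

Only option (B), x + y, is unchanged by the transformation.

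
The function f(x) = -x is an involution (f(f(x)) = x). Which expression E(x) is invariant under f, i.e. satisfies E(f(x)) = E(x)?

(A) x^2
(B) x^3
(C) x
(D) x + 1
A

Replace x by f(x) = -x in each option and simplify. As a quick numerical cross-check, also compare E(3) with E(f(3)) = E(-3).

(A) x^2  ->  (-x)^2, which simplifies back to x^2; check: E(3) = 9, E(-3) = 9.   [invariant]
(B) x^3  ->  (-x)^3 = -x^3; check: E(3) = 27 but E(-3) = -27.   [not invariant]
(C) x  ->  (-x) = -x; check: E(3) = 3 but E(-3) = -3.   [not invariant]
(D) x + 1  ->  (-x) + 1 = 1 - x; check: E(3) = 4 but E(-3) = -2.   [not invariant]

Only (A) is unchanged. E is symmetric under swapping x with f(x) = -x, which is exactly what an involution does.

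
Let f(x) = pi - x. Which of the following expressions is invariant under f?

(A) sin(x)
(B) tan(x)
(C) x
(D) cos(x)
A

For f(x) = pi - x:
sin(pi - x) = sin(x), so sine is invariant under this transformation.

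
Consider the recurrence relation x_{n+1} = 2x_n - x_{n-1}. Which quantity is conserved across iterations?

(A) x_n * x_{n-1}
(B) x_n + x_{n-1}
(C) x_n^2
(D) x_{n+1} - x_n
D

For the recurrence x_{n+1} = 2x_n - x_{n-1}:

If x_{n+1} = 2x_n - x_{n-1}, then:
x_{n+1} - x_n = x_n - x_{n-1}
The first difference is constant throughout the sequence.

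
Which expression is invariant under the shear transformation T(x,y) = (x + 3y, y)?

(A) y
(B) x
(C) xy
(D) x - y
A

Under the shear T(x,y) = (x + 3y, y):
Substitute the transformed coordinates into each option and compare with the original:
(A) y  ->  (y) = y   [equals y: invariant]
(B) x  ->  (x + 3y) = x + 3y   [differs from x: not invariant]
(C) xy  ->  (x + 3y)(y) = xy + 3y^2   [differs from xy: not invariant]
(D) x - y  ->  (x + 3y) - (y) = x + 2y   [differs from x - y: not invariant]

Only option (A), y, is unchanged by the transformation.
A horizontal shear moves points parallel to the x-axis, so the y-coordinate (and any function of y alone) is unchanged.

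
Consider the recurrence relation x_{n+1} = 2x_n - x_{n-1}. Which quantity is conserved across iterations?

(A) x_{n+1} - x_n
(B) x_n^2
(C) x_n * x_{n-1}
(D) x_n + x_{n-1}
A

For the recurrence x_{n+1} = 2x_n - x_{n-1}:

If x_{n+1} = 2x_n - x_{n-1}, then:
x_{n+1} - x_n = x_n - x_{n-1}
The first difference is constant throughout the sequence.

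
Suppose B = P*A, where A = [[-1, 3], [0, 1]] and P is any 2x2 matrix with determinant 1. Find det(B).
-1

By the multiplicative property of determinants, det(B) = det(P*A) = det(P) * det(A) = det(A),
so the determinant is invariant under multiplication by any determinant-1 matrix; we just need det(A).

det(A) = (-1)(1) - (3)(0) = -1 - 0 = -1

Therefore det(B) = 1 * (-1) = -1.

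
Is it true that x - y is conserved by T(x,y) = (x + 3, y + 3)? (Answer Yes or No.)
Yes

Substitute T(x,y) = (x + 3, y + 3) into the expression and compare with the original.

Original: x - y
After applying T: (x + 3) - (y + 3) = x - y

This is identical to the original x - y, so the expression is invariant.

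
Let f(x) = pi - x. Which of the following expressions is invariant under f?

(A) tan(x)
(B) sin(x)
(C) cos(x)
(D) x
B

For f(x) = pi - x:
sin(pi - x) = sin(x), so sine is invariant under this transformation.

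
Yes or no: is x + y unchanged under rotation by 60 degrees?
No

Applying rotation by 60 degrees: x' = x*cos(60 degrees) - y*sin(60 degrees) = x/2 - sqrt(3)y/2, y' = x*sin(60 degrees) + y*cos(60 degrees) = sqrt(3)x/2 + y/2

Substituting into x + y:
(x/2 - sqrt(3)y/2) + (sqrt(3)x/2 + y/2)
= x/2 + sqrt(3)x/2 - sqrt(3)y/2 + y/2

This differs from the original expression x + y, so it is NOT invariant.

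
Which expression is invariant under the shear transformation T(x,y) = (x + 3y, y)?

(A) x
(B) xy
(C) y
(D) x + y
C

Under the shear T(x,y) = (x + 3y, y):
Substitute the transformed coordinates into each option and compare with the original:
(A) x  ->  (x + 3y) = x + 3y   [differs from x: not invariant]
(B) xy  ->  (x + 3y)(y) = xy + 3y^2   [differs from xy: not invariant]
(C) y  ->  (y) = y   [equals y: invariant]
(D) x + y  ->  (x + 3y) + (y) = x + 4y   [differs from x + y: not invariant]

Only option (C), y, is unchanged by the transformation.
A horizontal shear moves points parallel to the x-axis, so the y-coordinate (and any function of y alone) is unchanged.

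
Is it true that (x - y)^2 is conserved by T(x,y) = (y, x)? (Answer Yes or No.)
Yes

Substitute T(x,y) = (y, x) into the expression and compare with the original.

Original: (x - y)^2
After applying T: ((y) - (x))^2 = x^2 - 2xy + y^2

This is identical to the original (x - y)^2, so the expression is invariant.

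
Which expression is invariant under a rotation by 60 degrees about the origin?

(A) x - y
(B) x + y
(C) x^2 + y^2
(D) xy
C

A rotation by 60 degrees sends (x, y) to (x/2 - sqrt(3)y/2, sqrt(3)x/2 + y/2).
Substitute the transformed coordinates into each option and compare with the original:
(A) x - y  ->  (x/2 - sqrt(3)y/2) - (sqrt(3)x/2 + y/2) = -sqrt(3)x/2 + x/2 - sqrt(3)y/2 - y/2   [differs from x - y: not invariant]
(B) x + y  ->  (x/2 - sqrt(3)y/2) + (sqrt(3)x/2 + y/2) = x/2 + sqrt(3)x/2 - sqrt(3)y/2 + y/2   [differs from x + y: not invariant]
(C) x^2 + y^2  ->  (x/2 - sqrt(3)y/2)^2 + (sqrt(3)x/2 + y/2)^2 = x^2 + y^2   [equals x^2 + y^2: invariant]
(D) xy  ->  (x/2 - sqrt(3)y/2)(sqrt(3)x/2 + y/2) = sqrt(3)x^2/4 - xy/2 - sqrt(3)y^2/4   [differs from xy: not invariant]

Only option (C), x^2 + y^2, is unchanged by the transformation.
Geometrically, x^2 + y^2 is the squared distance from the origin, which every rotation about the origin preserves.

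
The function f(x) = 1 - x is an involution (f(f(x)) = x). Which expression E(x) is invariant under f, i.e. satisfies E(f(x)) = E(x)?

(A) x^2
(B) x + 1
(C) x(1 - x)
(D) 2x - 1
C

Replace x by f(x) = 1 - x in each option and simplify. As a quick numerical cross-check, also compare E(4) with E(f(4)) = E(-3).

(A) x^2  ->  (1 - x)^2 = (x - 1)^2; check: E(4) = 16 but E(-3) = 9.   [not invariant]
(B) x + 1  ->  (1 - x) + 1 = 2 - x; check: E(4) = 5 but E(-3) = -2.   [not invariant]
(C) x(1 - x)  ->  (1 - x)(1 - (1 - x)), which simplifies back to x(1 - x); check: E(4) = -12, E(-3) = -12.   [invariant]
(D) 2x - 1  ->  2(1 - x) - 1 = 1 - 2x; check: E(4) = 7 but E(-3) = -7.   [not invariant]

Only (C) is unchanged. E is symmetric under swapping x with f(x) = 1 - x, which is exactly what an involution does.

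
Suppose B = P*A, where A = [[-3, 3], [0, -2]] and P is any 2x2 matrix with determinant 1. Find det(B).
6

By the multiplicative property of determinants, det(B) = det(P*A) = det(P) * det(A) = det(A),
so the determinant is invariant under multiplication by any determinant-1 matrix; we just need det(A).

det(A) = (-3)(-2) - (3)(0) = 6 - 0 = 6

Therefore det(B) = 1 * 6 = 6.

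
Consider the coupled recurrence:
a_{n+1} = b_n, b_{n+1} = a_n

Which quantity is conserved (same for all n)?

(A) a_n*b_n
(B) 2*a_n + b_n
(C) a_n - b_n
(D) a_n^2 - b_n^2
A

Replace a_n by a_{n+1} = b_n and b_n by b_{n+1} = a_n in each option and simplify:
(A) a_n*b_n  ->  (b_n)*(a_n) = a_n*b_n   [conserved]
(B) 2*a_n + b_n  ->  2*(b_n) + (a_n) = a_n + 2*b_n   [not conserved]
(C) a_n - b_n  ->  (b_n) - (a_n) = -a_n + b_n   [not conserved]
(D) a_n^2 - b_n^2  ->  (b_n)^2 - (a_n)^2 = -a_n^2 + b_n^2   [not conserved]

Only (A) a_n*b_n returns to itself after one step, so it is the conserved quantity.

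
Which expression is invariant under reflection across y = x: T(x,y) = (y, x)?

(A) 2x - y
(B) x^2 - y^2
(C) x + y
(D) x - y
C

The map is reflection across y = x: T(x,y) = (y, x).
Substitute the transformed coordinates into each option and compare with the original:
(A) 2x - y  ->  2(y) - (x) = -x + 2y   [differs from 2x - y: not invariant]
(B) x^2 - y^2  ->  (y)^2 - (x)^2 = -x^2 + y^2   [differs from x^2 - y^2: not invariant]
(C) x + y  ->  (y) + (x) = x + y   [equals x + y: invariant]
(D) x - y  ->  (y) - (x) = -x + y   [differs from x - y: not invariant]

Only option (C), x + y, is unchanged by the transformation.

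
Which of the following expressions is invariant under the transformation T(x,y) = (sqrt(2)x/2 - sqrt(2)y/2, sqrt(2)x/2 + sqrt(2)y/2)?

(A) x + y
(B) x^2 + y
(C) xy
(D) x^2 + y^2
D

An expression E(x,y) is invariant under T if E(T(x,y)) = E(x,y). Here T(x,y) = (sqrt(2)x/2 - sqrt(2)y/2, sqrt(2)x/2 + sqrt(2)y/2).
Substitute the transformed coordinates into each option and compare with the original:
(A) x + y  ->  (sqrt(2)x/2 - sqrt(2)y/2) + (sqrt(2)x/2 + sqrt(2)y/2) = sqrt(2)x   [differs from x + y: not invariant]
(B) x^2 + y  ->  (sqrt(2)x/2 - sqrt(2)y/2)^2 + (sqrt(2)x/2 + sqrt(2)y/2) = x^2/2 - xy + sqrt(2)x/2 + y^2/2 + sqrt(2)y/2   [differs from x^2 + y: not invariant]
(C) xy  ->  (sqrt(2)x/2 - sqrt(2)y/2)(sqrt(2)x/2 + sqrt(2)y/2) = x^2/2 - y^2/2   [differs from xy: not invariant]
(D) x^2 + y^2  ->  (sqrt(2)x/2 - sqrt(2)y/2)^2 + (sqrt(2)x/2 + sqrt(2)y/2)^2 = x^2 + y^2   [equals x^2 + y^2: invariant]

Only option (D), x^2 + y^2, is unchanged by the transformation.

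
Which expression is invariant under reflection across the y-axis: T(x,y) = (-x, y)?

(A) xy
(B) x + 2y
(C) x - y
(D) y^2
D

The map is reflection across the y-axis: T(x,y) = (-x, y).
Substitute the transformed coordinates into each option and compare with the original:
(A) xy  ->  (-x)(y) = -xy   [differs from xy: not invariant]
(B) x + 2y  ->  (-x) + 2(y) = -x + 2y   [differs from x + 2y: not invariant]
(C) x - y  ->  (-x) - (y) = -x - y   [differs from x - y: not invariant]
(D) y^2  ->  (y)^2 = y^2   [equals y^2: invariant]

Only option (D), y^2, is unchanged by the transformation.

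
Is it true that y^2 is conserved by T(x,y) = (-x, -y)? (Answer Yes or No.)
Yes

Substitute T(x,y) = (-x, -y) into the expression and compare with the original.

Original: y^2
After applying T: (-y)^2 = y^2

This is identical to the original y^2, so the expression is invariant.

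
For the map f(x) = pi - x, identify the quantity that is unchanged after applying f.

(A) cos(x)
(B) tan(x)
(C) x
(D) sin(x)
D

For f(x) = pi - x:
sin(pi - x) = sin(x), so sine is invariant under this transformation.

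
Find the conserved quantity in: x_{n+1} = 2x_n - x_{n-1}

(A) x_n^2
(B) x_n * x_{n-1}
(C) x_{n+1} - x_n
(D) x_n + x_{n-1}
C

For the recurrence x_{n+1} = 2x_n - x_{n-1}:

If x_{n+1} = 2x_n - x_{n-1}, then:
x_{n+1} - x_n = x_n - x_{n-1}
The first difference is constant throughout the sequence.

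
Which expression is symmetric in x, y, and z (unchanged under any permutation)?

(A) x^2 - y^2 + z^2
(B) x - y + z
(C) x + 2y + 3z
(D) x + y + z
D

A symmetric expression is unchanged when the variables are permuted; here the transformation to test is the swap (x, y) -> (y, x).
A symmetric expression must survive every permutation; the single swap x <-> y already eliminates the distractors, and the keyed expression is also unchanged by x <-> z and y <-> z (each variable enters it in exactly the same way).
Substitute the transformed coordinates into each option and compare with the original:
(A) x^2 - y^2 + z^2  ->  (y)^2 - (x)^2 + z^2 = -x^2 + y^2 + z^2   [differs from x^2 - y^2 + z^2: not invariant]
(B) x - y + z  ->  (y) - (x) + z = -x + y + z   [differs from x - y + z: not invariant]
(C) x + 2y + 3z  ->  (y) + 2(x) + 3z = 2x + y + 3z   [differs from x + 2y + 3z: not invariant]
(D) x + y + z  ->  (y) + (x) + z = x + y + z   [equals x + y + z: invariant]

Only option (D), x + y + z, is unchanged by the transformation.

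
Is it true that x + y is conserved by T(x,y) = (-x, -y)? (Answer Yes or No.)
No

Substitute T(x,y) = (-x, -y) into the expression and compare with the original.

Original: x + y
After applying T: (-x) + (-y) = -x - y

This differs from the original x + y (difference: -2x - 2y), so the expression is NOT invariant.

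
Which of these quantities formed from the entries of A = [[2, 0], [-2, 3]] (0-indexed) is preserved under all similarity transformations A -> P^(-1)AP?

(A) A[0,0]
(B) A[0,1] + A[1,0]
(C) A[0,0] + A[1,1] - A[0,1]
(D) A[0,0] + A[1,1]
D

A[0,0] + A[1,1] is the trace of A. By the cyclic property of the trace, tr(P^(-1)AP) = tr(APP^(-1)) = tr(A), so it is the same for every matrix similar to A.

The other combinations are not similarity invariants. For example, take P = [[2, 1], [1, 1]] (det P = 1), so P^(-1) = [[1, -1], [-1, 2]] and
B = P^(-1)AP = [[5, 1], [-6, 0]].
Evaluating each option on A and on B:
(A) A[0,0]: 2 for A, 5 for B -> changes
(B) A[0,1] + A[1,0]: -2 for A, -5 for B -> changes
(C) A[0,0] + A[1,1] - A[0,1]: 5 for A, 4 for B -> changes
(D) A[0,0] + A[1,1]: 5 for A, 5 for B -> unchanged

Only (D) A[0,0] + A[1,1] = 5 survives (and it does so for every P, not just this one), so it is the invariant.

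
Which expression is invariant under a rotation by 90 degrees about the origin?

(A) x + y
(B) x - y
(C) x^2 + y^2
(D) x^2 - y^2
C

A rotation by 90 degrees sends (x, y) to (-y, x).
Substitute the transformed coordinates into each option and compare with the original:
(A) x + y  ->  (-y) + (x) = x - y   [differs from x + y: not invariant]
(B) x - y  ->  (-y) - (x) = -x - y   [differs from x - y: not invariant]
(C) x^2 + y^2  ->  (-y)^2 + (x)^2 = x^2 + y^2   [equals x^2 + y^2: invariant]
(D) x^2 - y^2  ->  (-y)^2 - (x)^2 = -x^2 + y^2   [differs from x^2 - y^2: not invariant]

Only option (C), x^2 + y^2, is unchanged by the transformation.
Geometrically, x^2 + y^2 is the squared distance from the origin, which every rotation about the origin preserves.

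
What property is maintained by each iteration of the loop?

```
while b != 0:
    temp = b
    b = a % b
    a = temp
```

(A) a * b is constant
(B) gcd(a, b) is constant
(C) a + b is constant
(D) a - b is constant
B

A loop invariant must hold before the first iteration and be re-established by every execution of the body.

(B) gcd(a, b) is constant: One iteration replaces (a, b) by (b, a mod b). Since a mod b = a - q*b for an integer q, any common divisor of a and b divides b and a mod b, and conversely; hence gcd(b, a mod b) = gcd(a, b). For instance (21, 9) -> (9, 3) keeps gcd = 3. At exit b = 0 and a = gcd of the original inputs.

The other options fail:
(A) a * b is constant: e.g. (a, b) = (21, 9) -> (9, 3): the product goes from 189 to 27.
(C) a + b is constant: e.g. (a, b) = (21, 9) -> (9, 3): the sum goes from 30 to 12.
(D) a - b is constant: e.g. (a, b) = (21, 9) -> (9, 3): the difference goes from 12 to 6.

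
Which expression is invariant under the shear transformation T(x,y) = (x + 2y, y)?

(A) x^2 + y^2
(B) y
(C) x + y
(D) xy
B

Under the shear T(x,y) = (x + 2y, y):
Substitute the transformed coordinates into each option and compare with the original:
(A) x^2 + y^2  ->  (x + 2y)^2 + (y)^2 = x^2 + 4xy + 5y^2   [differs from x^2 + y^2: not invariant]
(B) y  ->  (y) = y   [equals y: invariant]
(C) x + y  ->  (x + 2y) + (y) = x + 3y   [differs from x + y: not invariant]
(D) xy  ->  (x + 2y)(y) = xy + 2y^2   [differs from xy: not invariant]

Only option (B), y, is unchanged by the transformation.
A horizontal shear moves points parallel to the x-axis, so the y-coordinate (and any function of y alone) is unchanged.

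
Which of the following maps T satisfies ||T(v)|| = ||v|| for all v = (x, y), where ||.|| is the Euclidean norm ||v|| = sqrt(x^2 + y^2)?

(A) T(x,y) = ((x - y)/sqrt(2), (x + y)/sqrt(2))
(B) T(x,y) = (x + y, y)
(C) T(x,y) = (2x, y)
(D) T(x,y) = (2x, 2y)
A

A transformation preserves a norm if ||T(v)|| = ||v|| for every v; a single vector where the norm changes rules an option out.

(A) T(x,y) = ((x - y)/sqrt(2), (x + y)/sqrt(2)): preserves the norm -- it is an orthogonal map (a rotation/reflection), and (sqrt(2)(x - y)/2)^2 + (sqrt(2)(x + y)/2)^2 simplifies to x^2 + y^2.
(B) T(x,y) = (x + y, y): v = (0, 1) has norm sqrt((0)^2 + (1)^2) = 1, but T(v) = (1, 1) has norm sqrt(2) -- not preserved.
(C) T(x,y) = (2x, y): v = (1, 0) has norm sqrt((1)^2 + (0)^2) = 1, but T(v) = (2, 0) has norm 2 -- not preserved.
(D) T(x,y) = (2x, 2y): v = (1, 0) has norm sqrt((1)^2 + (0)^2) = 1, but T(v) = (2, 0) has norm 2 -- not preserved.

Therefore the answer is (A).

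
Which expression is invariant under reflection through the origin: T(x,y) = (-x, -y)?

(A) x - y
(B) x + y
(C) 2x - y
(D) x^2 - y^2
D

The map is reflection through the origin: T(x,y) = (-x, -y).
Substitute the transformed coordinates into each option and compare with the original:
(A) x - y  ->  (-x) - (-y) = -x + y   [differs from x - y: not invariant]
(B) x + y  ->  (-x) + (-y) = -x - y   [differs from x + y: not invariant]
(C) 2x - y  ->  2(-x) - (-y) = -2x + y   [differs from 2x - y: not invariant]
(D) x^2 - y^2  ->  (-x)^2 - (-y)^2 = x^2 - y^2   [equals x^2 - y^2: invariant]

Only option (D), x^2 - y^2, is unchanged by the transformation.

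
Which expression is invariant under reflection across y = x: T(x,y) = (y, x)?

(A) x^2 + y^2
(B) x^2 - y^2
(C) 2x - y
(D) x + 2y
A

The map is reflection across y = x: T(x,y) = (y, x).
Substitute the transformed coordinates into each option and compare with the original:
(A) x^2 + y^2  ->  (y)^2 + (x)^2 = x^2 + y^2   [equals x^2 + y^2: invariant]
(B) x^2 - y^2  ->  (y)^2 - (x)^2 = -x^2 + y^2   [differs from x^2 - y^2: not invariant]
(C) 2x - y  ->  2(y) - (x) = -x + 2y   [differs from 2x - y: not invariant]
(D) x + 2y  ->  (y) + 2(x) = 2x + y   [differs from x + 2y: not invariant]

Only option (A), x^2 + y^2, is unchanged by the transformation.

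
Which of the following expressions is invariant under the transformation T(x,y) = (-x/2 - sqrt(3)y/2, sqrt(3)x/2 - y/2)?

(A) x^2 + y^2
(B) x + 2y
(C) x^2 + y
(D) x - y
A

An expression E(x,y) is invariant under T if E(T(x,y)) = E(x,y). Here T(x,y) = (-x/2 - sqrt(3)y/2, sqrt(3)x/2 - y/2).
Substitute the transformed coordinates into each option and compare with the original:
(A) x^2 + y^2  ->  (-x/2 - sqrt(3)y/2)^2 + (sqrt(3)x/2 - y/2)^2 = x^2 + y^2   [equals x^2 + y^2: invariant]
(B) x + 2y  ->  (-x/2 - sqrt(3)y/2) + 2(sqrt(3)x/2 - y/2) = -x/2 + sqrt(3)x - y - sqrt(3)y/2   [differs from x + 2y: not invariant]
(C) x^2 + y  ->  (-x/2 - sqrt(3)y/2)^2 + (sqrt(3)x/2 - y/2) = x^2/4 + sqrt(3)xy/2 + sqrt(3)x/2 + 3y^2/4 - y/2   [differs from x^2 + y: not invariant]
(D) x - y  ->  (-x/2 - sqrt(3)y/2) - (sqrt(3)x/2 - y/2) = -sqrt(3)x/2 - x/2 - sqrt(3)y/2 + y/2   [differs from x - y: not invariant]

Only option (A), x^2 + y^2, is unchanged by the transformation.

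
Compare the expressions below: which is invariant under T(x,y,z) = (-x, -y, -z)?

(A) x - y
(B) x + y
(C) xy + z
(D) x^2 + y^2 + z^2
D

Apply T(x,y,z) = (-x, -y, -z) to each option, i.e. replace (x, y, z) by the transformed coordinates.
Substitute the transformed coordinates into each option and compare with the original:
(A) x - y  ->  (-x) - (-y) = -x + y   [differs from x - y: not invariant]
(B) x + y  ->  (-x) + (-y) = -x - y   [differs from x + y: not invariant]
(C) xy + z  ->  (-x)(-y) + (-z) = xy - z   [differs from xy + z: not invariant]
(D) x^2 + y^2 + z^2  ->  (-x)^2 + (-y)^2 + (-z)^2 = x^2 + y^2 + z^2   [equals x^2 + y^2 + z^2: invariant]

Only option (D), x^2 + y^2 + z^2, is unchanged by the transformation.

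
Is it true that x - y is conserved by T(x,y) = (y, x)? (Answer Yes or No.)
No

Substitute T(x,y) = (y, x) into the expression and compare with the original.

Original: x - y
After applying T: (y) - (x) = -x + y

This differs from the original x - y (difference: -2x + 2y), so the expression is NOT invariant.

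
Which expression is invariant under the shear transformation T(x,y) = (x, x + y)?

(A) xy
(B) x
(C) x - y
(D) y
B

Under the shear T(x,y) = (x, x + y):
Substitute the transformed coordinates into each option and compare with the original:
(A) xy  ->  (x)(x + y) = x^2 + xy   [differs from xy: not invariant]
(B) x  ->  (x) = x   [equals x: invariant]
(C) x - y  ->  (x) - (x + y) = -y   [differs from x - y: not invariant]
(D) y  ->  (x + y) = x + y   [differs from y: not invariant]

Only option (B), x, is unchanged by the transformation.
A vertical shear moves points parallel to the y-axis, so the x-coordinate (and any function of x alone) is unchanged.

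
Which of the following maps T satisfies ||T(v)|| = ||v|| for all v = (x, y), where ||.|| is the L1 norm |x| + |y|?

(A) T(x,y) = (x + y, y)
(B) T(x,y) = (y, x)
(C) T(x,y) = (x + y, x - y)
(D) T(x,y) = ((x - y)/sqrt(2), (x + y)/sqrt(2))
B

A transformation preserves a norm if ||T(v)|| = ||v|| for every v; a single vector where the norm changes rules an option out.

(A) T(x,y) = (x + y, y): v = (0, 1) has norm |0| + |1| = 1, but T(v) = (1, 1) has norm 2 -- not preserved.
(B) T(x,y) = (y, x): preserves the norm -- it only permutes the coordinates and/or flips signs, which leaves |x| + |y| unchanged.
(C) T(x,y) = (x + y, x - y): v = (1, 0) has norm |1| + |0| = 1, but T(v) = (1, 1) has norm 2 -- not preserved.
(D) T(x,y) = ((x - y)/sqrt(2), (x + y)/sqrt(2)): v = (1, 0) has norm |1| + |0| = 1, but T(v) = (sqrt(2)/2, sqrt(2)/2) has norm sqrt(2) -- not preserved.

Therefore the answer is (B).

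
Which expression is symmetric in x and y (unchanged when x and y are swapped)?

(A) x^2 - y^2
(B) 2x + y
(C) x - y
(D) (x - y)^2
D

A symmetric expression is unchanged when the variables are permuted; here the transformation to test is the swap (x, y) -> (y, x).
Substitute the transformed coordinates into each option and compare with the original:
(A) x^2 - y^2  ->  (y)^2 - (x)^2 = -x^2 + y^2   [differs from x^2 - y^2: not invariant]
(B) 2x + y  ->  2(y) + (x) = x + 2y   [differs from 2x + y: not invariant]
(C) x - y  ->  (y) - (x) = -x + y   [differs from x - y: not invariant]
(D) (x - y)^2  ->  ((y) - (x))^2 = x^2 - 2xy + y^2   [equals (x - y)^2: invariant]

Only option (D), (x - y)^2, is unchanged by the transformation.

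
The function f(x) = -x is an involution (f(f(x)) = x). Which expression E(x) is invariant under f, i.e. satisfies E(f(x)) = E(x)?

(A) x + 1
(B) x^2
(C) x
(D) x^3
B

Replace x by f(x) = -x in each option and simplify. As a quick numerical cross-check, also compare E(4) with E(f(4)) = E(-4).

(A) x + 1  ->  (-x) + 1 = 1 - x; check: E(4) = 5 but E(-4) = -3.   [not invariant]
(B) x^2  ->  (-x)^2, which simplifies back to x^2; check: E(4) = 16, E(-4) = 16.   [invariant]
(C) x  ->  (-x) = -x; check: E(4) = 4 but E(-4) = -4.   [not invariant]
(D) x^3  ->  (-x)^3 = -x^3; check: E(4) = 64 but E(-4) = -64.   [not invariant]

Only (B) is unchanged. E is symmetric under swapping x with f(x) = -x, which is exactly what an involution does.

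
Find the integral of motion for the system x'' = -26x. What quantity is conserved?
E = (x')^2 + 26x^2

Multiply the equation by x':
x' * x'' = -26x * x'
The left side is d/dt[(x')^2/2] and the right side is d/dt[-26x^2/2], so
d/dt[(x')^2/2 + 26x^2/2] = 0, i.e. (x')^2/2 + 26x^2/2 = constant.
Multiplying by 2, the integral of motion is E = (x')^2 + 26x^2.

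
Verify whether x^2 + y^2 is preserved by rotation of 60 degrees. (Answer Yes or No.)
Yes

Applying rotation by 60 degrees: x' = x*cos(60 degrees) - y*sin(60 degrees) = x/2 - sqrt(3)y/2, y' = x*sin(60 degrees) + y*cos(60 degrees) = sqrt(3)x/2 + y/2

Substituting into x^2 + y^2:
(x/2 - sqrt(3)y/2)^2 + (sqrt(3)x/2 + y/2)^2
= x^2 + y^2

This equals the original expression x^2 + y^2, so it IS invariant.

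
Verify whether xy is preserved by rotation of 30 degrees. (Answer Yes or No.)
No

Applying rotation by 30 degrees: x' = x*cos(30 degrees) - y*sin(30 degrees) = sqrt(3)x/2 - y/2, y' = x*sin(30 degrees) + y*cos(30 degrees) = x/2 + sqrt(3)y/2

Substituting into xy:
(sqrt(3)x/2 - y/2)(x/2 + sqrt(3)y/2)
= sqrt(3)x^2/4 + xy/2 - sqrt(3)y^2/4

This differs from the original expression xy, so it is NOT invariant.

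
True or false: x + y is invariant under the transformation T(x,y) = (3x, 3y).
False

Substitute T(x,y) = (3x, 3y) into the expression and compare with the original.

Original: x + y
After applying T: (3x) + (3y) = 3x + 3y

This differs from the original x + y (difference: 2x + 2y), so the expression is NOT invariant.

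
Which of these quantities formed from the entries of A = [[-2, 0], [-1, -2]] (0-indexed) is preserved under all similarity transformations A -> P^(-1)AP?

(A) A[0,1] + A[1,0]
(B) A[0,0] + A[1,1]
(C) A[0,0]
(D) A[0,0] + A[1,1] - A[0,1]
B

A[0,0] + A[1,1] is the trace of A. By the cyclic property of the trace, tr(P^(-1)AP) = tr(APP^(-1)) = tr(A), so it is the same for every matrix similar to A.

The other combinations are not similarity invariants. For example, take P = [[2, 1], [1, 1]] (det P = 1), so P^(-1) = [[1, -1], [-1, 2]] and
B = P^(-1)AP = [[0, 1], [-4, -4]].
Evaluating each option on A and on B:
(A) A[0,1] + A[1,0]: -1 for A, -3 for B -> changes
(B) A[0,0] + A[1,1]: -4 for A, -4 for B -> unchanged
(C) A[0,0]: -2 for A, 0 for B -> changes
(D) A[0,0] + A[1,1] - A[0,1]: -4 for A, -5 for B -> changes

Only (B) A[0,0] + A[1,1] = -4 survives (and it does so for every P, not just this one), so it is the invariant.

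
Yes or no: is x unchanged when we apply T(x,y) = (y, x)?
No

Substitute T(x,y) = (y, x) into the expression and compare with the original.

Original: x
After applying T: (y) = y

This differs from the original x (difference: -x + y), so the expression is NOT invariant.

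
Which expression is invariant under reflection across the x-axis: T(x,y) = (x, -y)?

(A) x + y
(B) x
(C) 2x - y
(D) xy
B

The map is reflection across the x-axis: T(x,y) = (x, -y).
Substitute the transformed coordinates into each option and compare with the original:
(A) x + y  ->  (x) + (-y) = x - y   [differs from x + y: not invariant]
(B) x  ->  (x) = x   [equals x: invariant]
(C) 2x - y  ->  2(x) - (-y) = 2x + y   [differs from 2x - y: not invariant]
(D) xy  ->  (x)(-y) = -xy   [differs from xy: not invariant]

Only option (B), x, is unchanged by the transformation.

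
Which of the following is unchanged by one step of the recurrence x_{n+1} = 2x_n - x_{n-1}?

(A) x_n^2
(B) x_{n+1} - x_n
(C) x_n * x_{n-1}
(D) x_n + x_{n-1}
B

For the recurrence x_{n+1} = 2x_n - x_{n-1}:

If x_{n+1} = 2x_n - x_{n-1}, then:
x_{n+1} - x_n = x_n - x_{n-1}
The first difference is constant throughout the sequence.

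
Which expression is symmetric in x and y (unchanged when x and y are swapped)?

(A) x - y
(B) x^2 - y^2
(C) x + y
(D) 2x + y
C

A symmetric expression is unchanged when the variables are permuted; here the transformation to test is the swap (x, y) -> (y, x).
Substitute the transformed coordinates into each option and compare with the original:
(A) x - y  ->  (y) - (x) = -x + y   [differs from x - y: not invariant]
(B) x^2 - y^2  ->  (y)^2 - (x)^2 = -x^2 + y^2   [differs from x^2 - y^2: not invariant]
(C) x + y  ->  (y) + (x) = x + y   [equals x + y: invariant]
(D) 2x + y  ->  2(y) + (x) = x + 2y   [differs from 2x + y: not invariant]

Only option (C), x + y, is unchanged by the transformation.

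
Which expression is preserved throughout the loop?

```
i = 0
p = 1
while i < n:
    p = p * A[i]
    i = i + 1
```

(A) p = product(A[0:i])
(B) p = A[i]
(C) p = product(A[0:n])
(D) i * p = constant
A

A loop invariant must hold before the first iteration and be re-established by every execution of the body.

(A) p = product(A[0:i]): Initially i = 0 and p = 1 = product of the empty slice A[0:0]. If p = product(A[0:i]) holds at the top of an iteration, the body sets p to product(A[0:i]) * A[i] = product(A[0:i+1]) and then i to i+1, so the property is restored. At exit i = n, giving p = product(A[0:n]).

The other options fail:
(B) p = A[i]: after the first iteration p = A[0] but i = 1; in general p is a product of several elements, not a single one.
(C) p = product(A[0:n]): false before the loop (p = 1, not the full product) -- it only becomes true at exit.
(D) i * p = constant: initially i * p = 0, but after one iteration it is 1 * A[0], which is nonzero in general.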